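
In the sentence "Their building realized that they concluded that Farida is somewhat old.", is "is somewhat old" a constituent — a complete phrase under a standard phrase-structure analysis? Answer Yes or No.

Yes

The sequence corresponds to a single VP node — the verb phrase "is somewhat old".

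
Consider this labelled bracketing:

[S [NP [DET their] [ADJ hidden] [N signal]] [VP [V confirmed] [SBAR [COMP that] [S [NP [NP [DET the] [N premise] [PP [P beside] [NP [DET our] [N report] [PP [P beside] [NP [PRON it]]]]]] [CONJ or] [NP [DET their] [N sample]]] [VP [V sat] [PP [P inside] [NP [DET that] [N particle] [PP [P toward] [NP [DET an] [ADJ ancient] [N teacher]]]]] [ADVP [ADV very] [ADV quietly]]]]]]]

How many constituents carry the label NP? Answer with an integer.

8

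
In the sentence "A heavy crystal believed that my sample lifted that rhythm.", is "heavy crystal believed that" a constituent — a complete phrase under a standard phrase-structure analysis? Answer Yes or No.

No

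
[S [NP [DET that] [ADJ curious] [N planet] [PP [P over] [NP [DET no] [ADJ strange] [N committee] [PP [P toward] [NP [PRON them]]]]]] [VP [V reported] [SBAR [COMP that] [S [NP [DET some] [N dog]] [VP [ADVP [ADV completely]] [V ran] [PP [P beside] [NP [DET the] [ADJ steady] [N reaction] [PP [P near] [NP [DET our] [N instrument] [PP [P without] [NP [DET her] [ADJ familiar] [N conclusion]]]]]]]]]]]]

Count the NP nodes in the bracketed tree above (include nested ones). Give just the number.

7

Listing each NP by its span: [NP that curious planet over no strange committee toward them]; [NP no strange committee toward them]; [NP them]; [NP some dog]; [NP the steady reaction near our instrument without her familiar conclusion]; [NP our instrument without her familiar conclusion] … — that makes 7.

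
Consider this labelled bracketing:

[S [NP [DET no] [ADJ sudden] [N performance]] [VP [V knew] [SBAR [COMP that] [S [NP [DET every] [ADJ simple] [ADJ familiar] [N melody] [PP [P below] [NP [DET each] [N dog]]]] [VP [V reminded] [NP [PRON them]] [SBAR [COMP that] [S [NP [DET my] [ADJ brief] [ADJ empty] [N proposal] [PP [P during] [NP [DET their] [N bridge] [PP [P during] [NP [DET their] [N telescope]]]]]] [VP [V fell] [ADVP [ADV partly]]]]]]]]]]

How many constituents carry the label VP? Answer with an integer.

The VP constituents are: [VP knew that every simple familiar melody below each dog reminded them that my brief empty proposal during their bridge during their telescope fell partly]; [VP reminded them that my brief empty proposal during their bridge during their telescope fell partly]; [VP fell partly]. Total: 3.

3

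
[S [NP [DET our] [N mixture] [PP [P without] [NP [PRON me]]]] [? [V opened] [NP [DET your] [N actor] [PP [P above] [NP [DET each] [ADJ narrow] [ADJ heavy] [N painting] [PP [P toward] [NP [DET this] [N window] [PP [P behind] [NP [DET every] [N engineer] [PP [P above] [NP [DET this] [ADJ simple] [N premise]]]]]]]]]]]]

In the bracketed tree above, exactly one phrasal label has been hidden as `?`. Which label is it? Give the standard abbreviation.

VP

The `?` node immediately contains: V 'opened', NP. That is the internal structure of a verb phrase, so the label is VP.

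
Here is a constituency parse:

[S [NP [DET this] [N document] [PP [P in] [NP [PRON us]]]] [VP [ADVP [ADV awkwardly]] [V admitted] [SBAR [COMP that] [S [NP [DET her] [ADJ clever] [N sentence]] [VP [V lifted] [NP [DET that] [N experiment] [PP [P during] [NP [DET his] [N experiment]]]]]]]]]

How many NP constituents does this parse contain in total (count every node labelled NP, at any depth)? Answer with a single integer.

5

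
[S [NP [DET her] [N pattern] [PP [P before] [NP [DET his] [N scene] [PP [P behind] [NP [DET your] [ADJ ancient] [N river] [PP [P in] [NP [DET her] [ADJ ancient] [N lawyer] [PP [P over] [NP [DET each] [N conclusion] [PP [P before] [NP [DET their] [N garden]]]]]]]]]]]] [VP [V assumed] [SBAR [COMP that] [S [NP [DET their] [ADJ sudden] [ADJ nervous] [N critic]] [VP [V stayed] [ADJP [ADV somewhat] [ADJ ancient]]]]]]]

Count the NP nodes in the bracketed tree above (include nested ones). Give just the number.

7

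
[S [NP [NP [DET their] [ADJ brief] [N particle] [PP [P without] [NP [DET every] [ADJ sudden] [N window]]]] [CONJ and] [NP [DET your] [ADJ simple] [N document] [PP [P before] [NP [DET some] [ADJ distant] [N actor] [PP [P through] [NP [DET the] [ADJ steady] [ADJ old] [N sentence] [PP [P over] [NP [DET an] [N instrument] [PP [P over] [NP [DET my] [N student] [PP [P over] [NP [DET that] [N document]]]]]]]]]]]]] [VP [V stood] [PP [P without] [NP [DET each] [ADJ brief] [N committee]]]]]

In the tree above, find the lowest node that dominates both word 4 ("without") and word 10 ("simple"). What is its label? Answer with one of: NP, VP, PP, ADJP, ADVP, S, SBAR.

Both words fall inside [NP their brief particle without every sudden window and your simple document before some distant actor through the steady old sentence over an instrument over my student over that document] (words 1–29), and no smaller constituent contains them both. Label: NP.

NP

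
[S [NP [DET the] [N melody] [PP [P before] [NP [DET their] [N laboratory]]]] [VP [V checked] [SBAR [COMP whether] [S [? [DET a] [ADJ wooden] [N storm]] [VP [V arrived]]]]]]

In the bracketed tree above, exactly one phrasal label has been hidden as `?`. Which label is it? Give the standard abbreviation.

Looking at what the `?` directly dominates — DET 'a', ADJ 'wooden', N 'storm' — this is a noun phrase (NP).

NP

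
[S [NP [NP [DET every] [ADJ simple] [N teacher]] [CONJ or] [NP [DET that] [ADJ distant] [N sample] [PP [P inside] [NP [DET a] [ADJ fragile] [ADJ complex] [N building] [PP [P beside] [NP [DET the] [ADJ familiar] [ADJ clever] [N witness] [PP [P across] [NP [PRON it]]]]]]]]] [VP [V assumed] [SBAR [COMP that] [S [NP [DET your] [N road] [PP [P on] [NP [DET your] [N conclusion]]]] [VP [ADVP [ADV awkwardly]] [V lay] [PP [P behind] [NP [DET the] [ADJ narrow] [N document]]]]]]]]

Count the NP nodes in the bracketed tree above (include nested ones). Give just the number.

9

The NP constituents are: [NP every simple teacher or that distant sample inside a fragile complex building beside the familiar clever witness across it]; [NP every simple teacher]; [NP that distant sample inside a fragile complex building beside the familiar clever witness across it]; [NP a fragile complex building beside the familiar clever witness across it]; [NP the familiar clever witness across it]; [NP it] …. Total: 9.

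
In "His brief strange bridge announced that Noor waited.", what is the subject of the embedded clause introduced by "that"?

"Noor" is the NP that combines with the VP headed by "waited" to form the embedded clause introduced by "that" — the subject.

Noor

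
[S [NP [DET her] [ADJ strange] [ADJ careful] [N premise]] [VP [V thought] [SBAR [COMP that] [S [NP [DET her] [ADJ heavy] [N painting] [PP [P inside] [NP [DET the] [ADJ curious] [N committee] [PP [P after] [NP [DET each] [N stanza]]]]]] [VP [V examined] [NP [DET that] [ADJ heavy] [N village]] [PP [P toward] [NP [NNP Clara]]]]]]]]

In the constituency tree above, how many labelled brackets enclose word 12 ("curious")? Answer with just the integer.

8

Counting open brackets not yet closed at "curious": [S [VP [SBAR [S [NP [PP [NP [ADJ = 8.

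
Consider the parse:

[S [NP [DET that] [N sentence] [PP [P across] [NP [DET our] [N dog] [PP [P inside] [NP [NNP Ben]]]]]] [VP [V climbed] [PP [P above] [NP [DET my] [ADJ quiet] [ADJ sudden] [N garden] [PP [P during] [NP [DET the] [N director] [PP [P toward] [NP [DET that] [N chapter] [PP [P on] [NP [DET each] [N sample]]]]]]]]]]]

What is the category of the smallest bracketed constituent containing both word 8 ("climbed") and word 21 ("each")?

VP

The smallest bracket enclosing both words is [VP climbed above my quiet sudden garden during the director toward that chapter on each sample], so the label is VP.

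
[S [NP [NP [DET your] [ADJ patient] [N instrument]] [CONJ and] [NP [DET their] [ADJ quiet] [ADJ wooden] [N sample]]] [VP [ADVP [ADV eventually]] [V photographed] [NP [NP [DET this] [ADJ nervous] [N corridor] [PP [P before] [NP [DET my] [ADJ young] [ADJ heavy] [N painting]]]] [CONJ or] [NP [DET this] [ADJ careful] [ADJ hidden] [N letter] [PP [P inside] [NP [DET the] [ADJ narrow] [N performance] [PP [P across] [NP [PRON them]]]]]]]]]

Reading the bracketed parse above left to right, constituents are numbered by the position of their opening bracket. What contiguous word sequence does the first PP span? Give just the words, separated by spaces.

before my young heavy painting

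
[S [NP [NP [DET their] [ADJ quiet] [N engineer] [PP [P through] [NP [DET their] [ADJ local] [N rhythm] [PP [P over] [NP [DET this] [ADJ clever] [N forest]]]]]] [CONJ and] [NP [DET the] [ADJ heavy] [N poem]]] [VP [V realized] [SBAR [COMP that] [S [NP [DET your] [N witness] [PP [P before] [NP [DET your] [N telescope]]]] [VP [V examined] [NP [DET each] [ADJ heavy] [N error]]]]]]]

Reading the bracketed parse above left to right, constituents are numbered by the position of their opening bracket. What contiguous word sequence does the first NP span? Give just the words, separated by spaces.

their quiet engineer through their local rhythm over this clever forest and the heavy poem

Opening `[NP` markers occur at word positions 1, 1, 5, 9, 13, 18, 21, 24; the first of these opens the constituent [NP their quiet engineer through their local rhythm over this clever forest and the heavy poem].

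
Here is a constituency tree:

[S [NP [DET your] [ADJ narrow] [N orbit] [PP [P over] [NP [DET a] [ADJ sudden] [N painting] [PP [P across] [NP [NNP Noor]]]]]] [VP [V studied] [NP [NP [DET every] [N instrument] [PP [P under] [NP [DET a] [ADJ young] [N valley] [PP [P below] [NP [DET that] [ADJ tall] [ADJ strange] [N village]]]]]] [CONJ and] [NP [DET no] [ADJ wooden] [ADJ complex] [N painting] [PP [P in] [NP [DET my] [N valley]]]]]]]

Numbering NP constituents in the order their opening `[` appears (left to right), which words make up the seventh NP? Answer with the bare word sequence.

that tall strange village

In left-to-right order the NP constituents are "your narrow orbit over a sudden painting across Noor"; "a sudden painting across Noor"; "Noor"; "every instrument under a young valley below that tall strange village and no wooden complex painting in my valley"; "every instrument under a young valley below that tall strange village"; "a young valley below that tall strange village"; "that tall strange village"; "no wooden complex painting in my valley"; "my valley". Number 7 is "that tall strange village".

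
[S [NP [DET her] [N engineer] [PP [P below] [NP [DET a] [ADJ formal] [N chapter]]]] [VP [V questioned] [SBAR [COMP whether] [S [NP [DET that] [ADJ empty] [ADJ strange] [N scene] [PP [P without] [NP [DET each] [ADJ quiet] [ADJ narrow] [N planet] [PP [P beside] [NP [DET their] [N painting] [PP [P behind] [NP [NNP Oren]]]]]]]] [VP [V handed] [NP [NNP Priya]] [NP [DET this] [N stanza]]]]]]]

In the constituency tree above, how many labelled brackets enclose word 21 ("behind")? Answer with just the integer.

Counting open brackets not yet closed at "behind": [S [VP [SBAR [S [NP [PP [NP [PP [NP [PP [P = 11.

11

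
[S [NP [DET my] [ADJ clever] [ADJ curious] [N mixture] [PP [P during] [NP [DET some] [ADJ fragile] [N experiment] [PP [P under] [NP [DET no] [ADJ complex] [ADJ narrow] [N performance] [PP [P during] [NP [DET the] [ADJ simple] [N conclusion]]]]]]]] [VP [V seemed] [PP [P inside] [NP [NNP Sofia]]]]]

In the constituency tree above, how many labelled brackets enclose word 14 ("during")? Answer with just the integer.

Counting open brackets not yet closed at "during": [S [NP [PP [NP [PP [NP [PP [P = 8.

8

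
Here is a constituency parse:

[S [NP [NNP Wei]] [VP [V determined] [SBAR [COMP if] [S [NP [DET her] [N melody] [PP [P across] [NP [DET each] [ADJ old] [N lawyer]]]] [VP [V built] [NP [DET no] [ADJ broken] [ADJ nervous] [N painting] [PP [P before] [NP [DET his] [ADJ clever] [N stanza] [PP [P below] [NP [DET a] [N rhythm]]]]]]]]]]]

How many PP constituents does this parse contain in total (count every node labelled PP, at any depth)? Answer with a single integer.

3

Listing each PP by its span: [PP across each old lawyer]; [PP before his clever stanza below a rhythm]; [PP below a rhythm] — that makes 3.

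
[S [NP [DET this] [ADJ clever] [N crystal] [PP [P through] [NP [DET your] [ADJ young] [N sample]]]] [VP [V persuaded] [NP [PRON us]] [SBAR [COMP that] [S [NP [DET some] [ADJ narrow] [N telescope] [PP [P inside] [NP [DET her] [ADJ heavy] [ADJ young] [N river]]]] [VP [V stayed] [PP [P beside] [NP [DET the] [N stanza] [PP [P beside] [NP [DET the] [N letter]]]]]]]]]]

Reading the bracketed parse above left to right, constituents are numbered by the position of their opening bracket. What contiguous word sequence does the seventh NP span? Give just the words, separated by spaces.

the letter

Opening `[NP` markers occur at word positions 1, 5, 9, 11, 15, 21, 24; the seventh of these opens the constituent [NP the letter].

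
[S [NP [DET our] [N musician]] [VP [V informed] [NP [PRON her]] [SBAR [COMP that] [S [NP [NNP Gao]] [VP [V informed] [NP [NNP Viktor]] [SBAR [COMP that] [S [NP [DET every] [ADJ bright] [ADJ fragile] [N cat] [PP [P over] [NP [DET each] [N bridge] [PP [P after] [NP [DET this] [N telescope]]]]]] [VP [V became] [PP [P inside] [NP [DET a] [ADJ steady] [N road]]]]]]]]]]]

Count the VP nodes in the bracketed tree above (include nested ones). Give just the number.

The VP constituents are: [VP informed her that Gao informed Viktor that every bright fragile cat over each bridge after this telescope became inside a steady road]; [VP informed Viktor that every bright fragile cat over each bridge after this telescope became inside a steady road]; [VP became inside a steady road]. Total: 3.

3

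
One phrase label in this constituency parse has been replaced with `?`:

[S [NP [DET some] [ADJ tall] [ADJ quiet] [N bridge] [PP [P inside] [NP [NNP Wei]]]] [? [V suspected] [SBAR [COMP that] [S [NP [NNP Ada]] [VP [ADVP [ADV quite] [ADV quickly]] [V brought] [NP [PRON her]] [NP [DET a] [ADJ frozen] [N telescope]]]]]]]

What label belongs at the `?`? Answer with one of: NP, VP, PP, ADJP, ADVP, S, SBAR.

VP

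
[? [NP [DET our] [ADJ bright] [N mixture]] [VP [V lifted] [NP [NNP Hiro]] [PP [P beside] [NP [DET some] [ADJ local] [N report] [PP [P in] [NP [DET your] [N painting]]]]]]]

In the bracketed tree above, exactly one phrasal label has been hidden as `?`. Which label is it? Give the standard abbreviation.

S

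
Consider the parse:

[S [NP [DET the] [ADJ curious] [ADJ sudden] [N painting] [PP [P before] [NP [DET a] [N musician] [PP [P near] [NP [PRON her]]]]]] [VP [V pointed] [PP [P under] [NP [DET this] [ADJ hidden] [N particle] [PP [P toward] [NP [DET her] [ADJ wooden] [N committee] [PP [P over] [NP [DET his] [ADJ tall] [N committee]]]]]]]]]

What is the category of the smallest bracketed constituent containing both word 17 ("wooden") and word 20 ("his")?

NP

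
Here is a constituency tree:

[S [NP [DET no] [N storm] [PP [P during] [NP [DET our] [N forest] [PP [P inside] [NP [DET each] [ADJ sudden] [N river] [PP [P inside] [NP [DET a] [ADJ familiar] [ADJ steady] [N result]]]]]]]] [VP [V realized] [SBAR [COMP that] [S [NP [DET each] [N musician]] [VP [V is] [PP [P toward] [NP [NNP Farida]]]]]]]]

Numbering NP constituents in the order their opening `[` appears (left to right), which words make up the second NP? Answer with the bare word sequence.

Opening `[NP` markers occur at word positions 1, 4, 7, 11, 17, 21; the second of these opens the constituent [NP our forest inside each sudden river inside a familiar steady result].

our forest inside each sudden river inside a familiar steady result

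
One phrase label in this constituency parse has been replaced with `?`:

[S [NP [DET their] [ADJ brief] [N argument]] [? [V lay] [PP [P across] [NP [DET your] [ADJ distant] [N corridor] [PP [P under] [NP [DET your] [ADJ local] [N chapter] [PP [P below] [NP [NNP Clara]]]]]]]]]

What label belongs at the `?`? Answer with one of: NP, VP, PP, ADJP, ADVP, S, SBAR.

VP

Looking at what the `?` directly dominates — V 'lay', PP — this is a verb phrase (VP).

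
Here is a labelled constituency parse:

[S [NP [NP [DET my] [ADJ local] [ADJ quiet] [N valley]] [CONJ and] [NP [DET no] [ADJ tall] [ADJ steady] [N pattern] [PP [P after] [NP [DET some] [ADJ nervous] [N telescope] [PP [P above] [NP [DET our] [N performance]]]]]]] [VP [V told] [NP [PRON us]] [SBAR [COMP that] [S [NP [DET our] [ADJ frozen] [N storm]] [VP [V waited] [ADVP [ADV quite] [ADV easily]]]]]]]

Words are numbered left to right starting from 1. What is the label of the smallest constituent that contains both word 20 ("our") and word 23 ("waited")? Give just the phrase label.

S

The smallest bracket enclosing both words is [S our frozen storm waited quite easily], so the label is S.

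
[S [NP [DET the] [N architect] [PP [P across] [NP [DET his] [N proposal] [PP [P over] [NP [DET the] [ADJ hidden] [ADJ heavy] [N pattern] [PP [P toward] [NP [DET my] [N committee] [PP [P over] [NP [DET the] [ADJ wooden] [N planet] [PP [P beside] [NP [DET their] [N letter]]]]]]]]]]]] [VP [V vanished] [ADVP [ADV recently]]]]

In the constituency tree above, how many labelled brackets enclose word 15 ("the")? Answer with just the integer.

11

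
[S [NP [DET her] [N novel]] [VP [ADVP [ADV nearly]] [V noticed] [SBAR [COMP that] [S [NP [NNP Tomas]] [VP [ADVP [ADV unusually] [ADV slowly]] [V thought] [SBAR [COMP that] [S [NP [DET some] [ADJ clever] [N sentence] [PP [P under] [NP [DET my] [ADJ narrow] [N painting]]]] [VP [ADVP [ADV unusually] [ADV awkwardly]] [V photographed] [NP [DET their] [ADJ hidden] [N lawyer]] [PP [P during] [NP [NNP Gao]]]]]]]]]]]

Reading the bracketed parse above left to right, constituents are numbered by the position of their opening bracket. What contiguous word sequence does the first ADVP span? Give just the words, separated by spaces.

nearly

The ADVP opening brackets appear, in order, over: "nearly"; "unusually slowly"; "unusually awkwardly". The first one spans "nearly".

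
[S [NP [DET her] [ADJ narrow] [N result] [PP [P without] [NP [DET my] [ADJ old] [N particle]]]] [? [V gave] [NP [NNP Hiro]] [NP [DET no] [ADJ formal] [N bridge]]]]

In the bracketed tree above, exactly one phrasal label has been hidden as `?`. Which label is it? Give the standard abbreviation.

Looking at what the `?` directly dominates — V 'gave', NP, NP — this is a verb phrase (VP).

VP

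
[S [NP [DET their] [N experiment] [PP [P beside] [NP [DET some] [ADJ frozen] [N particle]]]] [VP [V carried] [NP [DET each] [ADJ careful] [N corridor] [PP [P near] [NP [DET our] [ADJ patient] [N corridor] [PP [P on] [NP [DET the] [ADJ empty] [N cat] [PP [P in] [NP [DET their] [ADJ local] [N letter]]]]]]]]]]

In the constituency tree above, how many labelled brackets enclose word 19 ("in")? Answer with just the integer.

Path from the root down to the word: S → VP → NP → PP → NP → PP → NP → PP → P. That is 9 enclosing brackets.

9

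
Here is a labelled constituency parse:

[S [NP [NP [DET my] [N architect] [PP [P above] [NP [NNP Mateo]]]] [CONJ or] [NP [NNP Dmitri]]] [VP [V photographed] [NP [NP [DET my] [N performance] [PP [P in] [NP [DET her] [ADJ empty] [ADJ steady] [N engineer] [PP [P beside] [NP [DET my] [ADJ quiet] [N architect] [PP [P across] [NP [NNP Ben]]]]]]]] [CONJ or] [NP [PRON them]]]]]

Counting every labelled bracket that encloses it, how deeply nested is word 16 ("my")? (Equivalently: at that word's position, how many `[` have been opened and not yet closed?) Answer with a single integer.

9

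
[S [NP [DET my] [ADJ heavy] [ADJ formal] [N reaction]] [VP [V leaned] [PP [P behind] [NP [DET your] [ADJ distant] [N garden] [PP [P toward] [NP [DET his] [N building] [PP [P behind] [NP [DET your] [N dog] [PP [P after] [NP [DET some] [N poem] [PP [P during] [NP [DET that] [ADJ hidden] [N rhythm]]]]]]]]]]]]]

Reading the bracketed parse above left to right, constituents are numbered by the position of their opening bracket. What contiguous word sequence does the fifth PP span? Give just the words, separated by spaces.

during that hidden rhythm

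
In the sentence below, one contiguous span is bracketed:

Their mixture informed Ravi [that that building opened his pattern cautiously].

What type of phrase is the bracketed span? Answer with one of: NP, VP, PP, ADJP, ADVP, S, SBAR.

SBAR

"that" is the head of the bracketed span, so the span is a subordinate clause: SBAR.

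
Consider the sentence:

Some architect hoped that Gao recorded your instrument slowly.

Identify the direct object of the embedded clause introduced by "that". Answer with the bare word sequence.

"recorded" heads the VP of the embedded clause introduced by "that", and "your instrument" is its direct object.

your instrument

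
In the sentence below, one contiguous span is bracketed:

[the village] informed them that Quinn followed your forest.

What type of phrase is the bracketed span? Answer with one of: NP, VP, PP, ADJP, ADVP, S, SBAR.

NP

The span is built around the noun "village" — a noun phrase (NP).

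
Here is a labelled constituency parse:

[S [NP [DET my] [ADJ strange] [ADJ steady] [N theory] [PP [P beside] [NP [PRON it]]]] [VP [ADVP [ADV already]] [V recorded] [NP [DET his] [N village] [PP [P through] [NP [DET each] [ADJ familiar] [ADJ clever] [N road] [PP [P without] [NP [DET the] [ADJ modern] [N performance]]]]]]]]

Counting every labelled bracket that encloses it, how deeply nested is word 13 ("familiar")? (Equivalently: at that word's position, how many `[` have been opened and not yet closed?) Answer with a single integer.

6

The word sits inside ADJ, which is inside NP, inside PP, inside NP, inside VP, inside S — 6 brackets in all.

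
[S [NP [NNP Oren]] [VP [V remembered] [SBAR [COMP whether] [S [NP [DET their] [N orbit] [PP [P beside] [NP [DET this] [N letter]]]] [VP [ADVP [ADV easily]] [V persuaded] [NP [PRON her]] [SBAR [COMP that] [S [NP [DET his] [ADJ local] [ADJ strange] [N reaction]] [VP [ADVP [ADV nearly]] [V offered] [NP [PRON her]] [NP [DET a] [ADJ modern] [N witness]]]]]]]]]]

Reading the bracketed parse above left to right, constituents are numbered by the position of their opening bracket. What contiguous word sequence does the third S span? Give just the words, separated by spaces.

his local strange reaction nearly offered her a modern witness

In left-to-right order the S constituents are "Oren remembered whether their orbit beside this letter easily persuaded her that his local strange reaction nearly offered her a modern witness"; "their orbit beside this letter easily persuaded her that his local strange reaction nearly offered her a modern witness"; "his local strange reaction nearly offered her a modern witness". Number 3 is "his local strange reaction nearly offered her a modern witness".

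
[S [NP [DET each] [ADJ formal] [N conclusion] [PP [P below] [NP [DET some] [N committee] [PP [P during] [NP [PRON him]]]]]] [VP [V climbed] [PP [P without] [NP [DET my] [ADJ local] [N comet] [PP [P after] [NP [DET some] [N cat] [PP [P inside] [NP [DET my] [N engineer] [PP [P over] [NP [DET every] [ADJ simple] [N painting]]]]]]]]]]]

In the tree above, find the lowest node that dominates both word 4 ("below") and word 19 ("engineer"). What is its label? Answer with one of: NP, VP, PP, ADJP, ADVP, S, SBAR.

The smallest bracket enclosing both words is [S each formal conclusion below some committee during him climbed without my local comet after some cat inside my engineer over every simple painting], so the label is S.

S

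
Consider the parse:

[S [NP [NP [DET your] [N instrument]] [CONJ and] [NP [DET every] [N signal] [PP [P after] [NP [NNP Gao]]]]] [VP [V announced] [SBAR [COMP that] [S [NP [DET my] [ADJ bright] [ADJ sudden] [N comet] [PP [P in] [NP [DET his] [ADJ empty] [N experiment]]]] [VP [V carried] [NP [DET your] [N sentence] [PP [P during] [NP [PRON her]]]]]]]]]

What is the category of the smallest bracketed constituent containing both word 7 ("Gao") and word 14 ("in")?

The smallest bracket enclosing both words is [S your instrument and every signal after Gao announced that my bright sudden comet in his empty experiment carried your sentence during her], so the label is S.

S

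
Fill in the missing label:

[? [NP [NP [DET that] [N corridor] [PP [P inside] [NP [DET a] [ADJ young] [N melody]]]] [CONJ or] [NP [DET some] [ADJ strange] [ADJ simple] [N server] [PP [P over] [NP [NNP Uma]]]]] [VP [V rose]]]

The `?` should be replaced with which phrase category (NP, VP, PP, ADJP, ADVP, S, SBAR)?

S

Looking at what the `?` directly dominates — NP, VP — this is a clause (S).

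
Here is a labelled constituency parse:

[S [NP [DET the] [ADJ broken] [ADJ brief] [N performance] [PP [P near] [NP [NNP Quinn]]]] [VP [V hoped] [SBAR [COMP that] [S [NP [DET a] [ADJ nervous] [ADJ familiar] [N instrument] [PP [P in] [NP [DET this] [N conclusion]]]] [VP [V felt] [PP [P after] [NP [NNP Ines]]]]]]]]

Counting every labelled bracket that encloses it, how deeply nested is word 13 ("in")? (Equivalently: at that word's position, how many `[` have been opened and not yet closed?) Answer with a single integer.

7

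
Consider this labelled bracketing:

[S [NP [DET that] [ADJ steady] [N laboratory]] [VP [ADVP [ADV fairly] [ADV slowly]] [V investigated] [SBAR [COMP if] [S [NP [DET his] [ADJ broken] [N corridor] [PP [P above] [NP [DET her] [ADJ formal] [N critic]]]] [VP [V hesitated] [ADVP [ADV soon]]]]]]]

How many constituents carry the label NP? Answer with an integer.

3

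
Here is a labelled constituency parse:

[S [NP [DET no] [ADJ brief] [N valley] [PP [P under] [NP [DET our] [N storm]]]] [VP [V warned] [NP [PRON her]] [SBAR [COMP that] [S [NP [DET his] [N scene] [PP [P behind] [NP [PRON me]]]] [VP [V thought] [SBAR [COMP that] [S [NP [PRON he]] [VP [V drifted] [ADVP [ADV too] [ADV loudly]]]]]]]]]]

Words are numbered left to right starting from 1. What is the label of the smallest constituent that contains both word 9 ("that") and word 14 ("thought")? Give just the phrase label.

SBAR

The smallest bracket enclosing both words is [SBAR that his scene behind me thought that he drifted too loudly], so the label is SBAR.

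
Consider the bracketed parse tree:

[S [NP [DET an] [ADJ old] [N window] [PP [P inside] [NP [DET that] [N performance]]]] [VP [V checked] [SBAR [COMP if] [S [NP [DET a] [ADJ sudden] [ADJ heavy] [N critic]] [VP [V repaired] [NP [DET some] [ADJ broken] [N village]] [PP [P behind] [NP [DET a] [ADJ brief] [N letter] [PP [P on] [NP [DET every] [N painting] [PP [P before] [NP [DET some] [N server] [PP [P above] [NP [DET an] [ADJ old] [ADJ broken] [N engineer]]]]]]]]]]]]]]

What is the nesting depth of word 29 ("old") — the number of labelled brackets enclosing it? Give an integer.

14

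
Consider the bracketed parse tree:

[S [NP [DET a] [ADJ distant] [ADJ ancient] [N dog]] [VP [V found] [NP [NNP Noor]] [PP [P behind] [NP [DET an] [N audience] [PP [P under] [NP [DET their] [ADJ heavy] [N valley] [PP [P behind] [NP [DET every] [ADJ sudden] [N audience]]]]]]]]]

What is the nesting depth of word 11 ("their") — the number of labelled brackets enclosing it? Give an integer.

7

The word sits inside DET, which is inside NP, inside PP, inside NP, inside PP, inside VP, inside S — 7 brackets in all.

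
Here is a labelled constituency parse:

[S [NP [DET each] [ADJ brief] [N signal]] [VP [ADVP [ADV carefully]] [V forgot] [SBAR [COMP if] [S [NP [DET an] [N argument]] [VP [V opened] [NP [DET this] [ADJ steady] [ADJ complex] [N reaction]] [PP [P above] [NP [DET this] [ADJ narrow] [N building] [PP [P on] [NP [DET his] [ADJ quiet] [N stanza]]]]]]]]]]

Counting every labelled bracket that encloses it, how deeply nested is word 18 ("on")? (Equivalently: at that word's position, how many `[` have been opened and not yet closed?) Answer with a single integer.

9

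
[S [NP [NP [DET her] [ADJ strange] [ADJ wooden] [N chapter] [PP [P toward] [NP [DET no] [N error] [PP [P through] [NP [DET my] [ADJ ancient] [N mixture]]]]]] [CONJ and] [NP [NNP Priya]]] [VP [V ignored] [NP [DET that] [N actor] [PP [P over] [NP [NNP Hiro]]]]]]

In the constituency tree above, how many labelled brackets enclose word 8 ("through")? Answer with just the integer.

7

The word sits inside P, which is inside PP, inside NP, inside PP, inside NP, inside NP, inside S — 7 brackets in all.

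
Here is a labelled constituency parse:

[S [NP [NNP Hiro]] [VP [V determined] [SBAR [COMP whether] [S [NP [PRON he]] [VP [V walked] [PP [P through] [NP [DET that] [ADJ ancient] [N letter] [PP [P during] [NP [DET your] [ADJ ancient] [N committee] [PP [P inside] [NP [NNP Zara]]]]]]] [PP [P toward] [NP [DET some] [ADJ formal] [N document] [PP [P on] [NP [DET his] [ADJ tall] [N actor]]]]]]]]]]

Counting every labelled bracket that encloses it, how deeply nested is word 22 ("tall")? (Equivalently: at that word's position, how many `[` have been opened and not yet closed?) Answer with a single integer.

Path from the root down to the word: S → VP → SBAR → S → VP → PP → NP → PP → NP → ADJ. That is 10 enclosing brackets.

10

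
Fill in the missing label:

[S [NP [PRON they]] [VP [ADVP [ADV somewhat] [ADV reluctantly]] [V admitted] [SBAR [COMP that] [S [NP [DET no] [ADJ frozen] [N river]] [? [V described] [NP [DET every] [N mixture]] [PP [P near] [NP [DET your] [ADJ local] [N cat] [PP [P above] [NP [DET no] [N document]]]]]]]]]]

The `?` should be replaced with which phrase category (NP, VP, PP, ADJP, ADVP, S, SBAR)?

VP

A constituent whose immediate children are V 'described', NP, PP is a verb phrase: VP.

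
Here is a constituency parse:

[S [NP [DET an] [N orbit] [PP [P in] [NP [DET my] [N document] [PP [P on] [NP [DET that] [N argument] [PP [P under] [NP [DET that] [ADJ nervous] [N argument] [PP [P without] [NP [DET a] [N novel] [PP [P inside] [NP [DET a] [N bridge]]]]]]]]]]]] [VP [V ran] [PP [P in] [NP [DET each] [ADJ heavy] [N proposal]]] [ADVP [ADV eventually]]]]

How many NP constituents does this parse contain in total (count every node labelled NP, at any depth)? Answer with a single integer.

7

Listing each NP by its span: [NP an orbit in my document on that argument under that nervous argument without a novel inside a bridge]; [NP my document on that argument under that nervous argument without a novel inside a bridge]; [NP that argument under that nervous argument without a novel inside a bridge]; [NP that nervous argument without a novel inside a bridge]; [NP a novel inside a bridge]; [NP a bridge] … — that makes 7.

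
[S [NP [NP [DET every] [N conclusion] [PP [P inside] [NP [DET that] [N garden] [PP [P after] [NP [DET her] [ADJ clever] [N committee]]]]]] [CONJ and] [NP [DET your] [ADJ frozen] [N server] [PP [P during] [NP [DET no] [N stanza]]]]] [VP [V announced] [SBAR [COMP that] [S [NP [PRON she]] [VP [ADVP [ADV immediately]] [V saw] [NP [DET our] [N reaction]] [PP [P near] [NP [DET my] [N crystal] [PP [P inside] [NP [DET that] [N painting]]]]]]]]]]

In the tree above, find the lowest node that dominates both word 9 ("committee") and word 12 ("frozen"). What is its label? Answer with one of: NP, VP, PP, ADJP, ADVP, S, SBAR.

Word 9 lies under S → NP → NP → PP → NP → PP → NP → N; word 12 lies under S → NP → NP → ADJ. The lowest shared node is the NP.

NP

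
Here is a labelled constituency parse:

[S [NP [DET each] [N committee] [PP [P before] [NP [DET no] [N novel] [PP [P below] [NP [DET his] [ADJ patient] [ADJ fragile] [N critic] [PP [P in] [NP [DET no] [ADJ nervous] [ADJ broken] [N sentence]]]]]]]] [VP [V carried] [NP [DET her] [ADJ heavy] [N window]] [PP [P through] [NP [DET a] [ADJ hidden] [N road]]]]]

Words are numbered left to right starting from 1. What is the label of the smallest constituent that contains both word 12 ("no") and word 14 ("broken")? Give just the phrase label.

NP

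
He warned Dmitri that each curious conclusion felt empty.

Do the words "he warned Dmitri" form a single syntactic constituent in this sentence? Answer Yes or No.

No

The sequence begins inside the noun phrase "he" and ends inside the verb phrase "warned Dmitri that each curious conclusion felt empty"; it crosses a phrase boundary, so no single node in the tree spans exactly those words.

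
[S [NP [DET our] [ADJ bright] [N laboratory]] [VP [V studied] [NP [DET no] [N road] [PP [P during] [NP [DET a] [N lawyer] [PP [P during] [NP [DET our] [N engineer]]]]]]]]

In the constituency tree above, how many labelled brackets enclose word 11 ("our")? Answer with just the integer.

The word sits inside DET, which is inside NP, inside PP, inside NP, inside PP, inside NP, inside VP, inside S — 8 brackets in all.

8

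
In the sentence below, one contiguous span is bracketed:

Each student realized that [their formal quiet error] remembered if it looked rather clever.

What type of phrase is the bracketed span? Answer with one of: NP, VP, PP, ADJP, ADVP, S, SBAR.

The bracketed span "their formal quiet error" is headed by "error", making it a noun phrase (NP).

NP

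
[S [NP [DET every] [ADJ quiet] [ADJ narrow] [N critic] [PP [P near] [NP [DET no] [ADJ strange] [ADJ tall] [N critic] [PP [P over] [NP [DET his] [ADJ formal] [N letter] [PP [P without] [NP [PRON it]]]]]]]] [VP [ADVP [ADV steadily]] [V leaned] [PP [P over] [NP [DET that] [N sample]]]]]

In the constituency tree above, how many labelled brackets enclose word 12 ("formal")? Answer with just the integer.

7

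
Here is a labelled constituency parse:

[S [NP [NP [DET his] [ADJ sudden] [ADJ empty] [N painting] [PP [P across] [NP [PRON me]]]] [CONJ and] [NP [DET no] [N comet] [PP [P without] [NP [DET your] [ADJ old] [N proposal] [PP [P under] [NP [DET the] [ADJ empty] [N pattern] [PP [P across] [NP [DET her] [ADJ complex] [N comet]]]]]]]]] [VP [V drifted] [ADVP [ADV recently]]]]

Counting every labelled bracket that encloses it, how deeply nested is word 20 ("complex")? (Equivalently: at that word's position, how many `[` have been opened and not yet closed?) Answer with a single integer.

10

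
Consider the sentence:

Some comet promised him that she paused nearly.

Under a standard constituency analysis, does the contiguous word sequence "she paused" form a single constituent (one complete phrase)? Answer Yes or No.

No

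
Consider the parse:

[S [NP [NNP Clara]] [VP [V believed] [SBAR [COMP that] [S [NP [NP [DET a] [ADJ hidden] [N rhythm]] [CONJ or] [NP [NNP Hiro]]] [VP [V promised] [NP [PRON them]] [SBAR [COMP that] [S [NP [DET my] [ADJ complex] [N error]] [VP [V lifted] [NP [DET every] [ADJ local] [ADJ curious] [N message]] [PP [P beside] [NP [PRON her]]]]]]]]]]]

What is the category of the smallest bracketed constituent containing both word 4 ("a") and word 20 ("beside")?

Word 4 lies under S → VP → SBAR → S → NP → NP → DET; word 20 lies under S → VP → SBAR → S → VP → SBAR → S → VP → PP → P. The lowest shared node is the S.

S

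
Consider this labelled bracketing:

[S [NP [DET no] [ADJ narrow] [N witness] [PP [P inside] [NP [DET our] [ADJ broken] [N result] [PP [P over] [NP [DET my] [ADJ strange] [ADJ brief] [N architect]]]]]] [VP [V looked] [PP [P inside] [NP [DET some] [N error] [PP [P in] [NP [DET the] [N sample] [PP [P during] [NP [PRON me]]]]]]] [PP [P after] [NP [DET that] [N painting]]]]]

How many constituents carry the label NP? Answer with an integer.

Scanning left to right, an opening `[NP` appears at word positions 1, 5, 9, 15, 18, 21, 23 — 7 in total.

7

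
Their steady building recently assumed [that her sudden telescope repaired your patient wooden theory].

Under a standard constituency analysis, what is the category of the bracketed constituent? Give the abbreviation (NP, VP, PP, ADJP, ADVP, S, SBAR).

SBAR

"that" is the head of the bracketed span, so the span is a subordinate clause: SBAR.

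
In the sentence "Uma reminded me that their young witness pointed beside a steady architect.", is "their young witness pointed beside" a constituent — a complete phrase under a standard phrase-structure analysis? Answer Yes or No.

No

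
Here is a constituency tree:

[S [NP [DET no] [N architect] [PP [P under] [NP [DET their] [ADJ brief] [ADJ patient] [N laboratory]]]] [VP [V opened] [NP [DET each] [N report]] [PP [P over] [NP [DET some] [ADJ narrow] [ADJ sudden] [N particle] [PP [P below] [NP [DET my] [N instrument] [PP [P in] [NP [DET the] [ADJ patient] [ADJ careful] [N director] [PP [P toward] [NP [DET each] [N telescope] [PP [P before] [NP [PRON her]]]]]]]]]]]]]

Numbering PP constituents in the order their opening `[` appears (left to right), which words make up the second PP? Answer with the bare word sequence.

The PP opening brackets appear, in order, over: "under their brief patient laboratory"; "over some narrow sudden particle below my instrument in the patient careful director toward each telescope before her"; "below my instrument in the patient careful director toward each telescope before her"; "in the patient careful director toward each telescope before her"; "toward each telescope before her"; "before her". The second one spans "over some narrow sudden particle below my instrument in the patient careful director toward each telescope before her".

over some narrow sudden particle below my instrument in the patient careful director toward each telescope before her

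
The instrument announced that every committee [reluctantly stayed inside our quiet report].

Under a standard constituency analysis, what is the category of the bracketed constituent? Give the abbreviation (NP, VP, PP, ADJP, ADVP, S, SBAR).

VP

The span is built around the verb "stayed" — a verb phrase (VP).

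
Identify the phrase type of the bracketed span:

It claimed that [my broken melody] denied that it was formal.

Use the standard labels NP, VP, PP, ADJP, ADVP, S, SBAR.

The bracketed span "my broken melody" is headed by "melody", making it a noun phrase (NP).

NP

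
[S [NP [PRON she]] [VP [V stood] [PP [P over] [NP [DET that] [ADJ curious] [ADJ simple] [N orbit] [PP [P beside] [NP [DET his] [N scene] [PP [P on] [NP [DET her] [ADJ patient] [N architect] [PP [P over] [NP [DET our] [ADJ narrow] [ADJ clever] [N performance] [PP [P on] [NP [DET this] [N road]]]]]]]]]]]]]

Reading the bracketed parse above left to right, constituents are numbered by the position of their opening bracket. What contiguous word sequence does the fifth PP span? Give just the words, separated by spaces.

on this road

Opening `[PP` markers occur at word positions 3, 8, 11, 15, 20; the fifth of these opens the constituent [PP on this road].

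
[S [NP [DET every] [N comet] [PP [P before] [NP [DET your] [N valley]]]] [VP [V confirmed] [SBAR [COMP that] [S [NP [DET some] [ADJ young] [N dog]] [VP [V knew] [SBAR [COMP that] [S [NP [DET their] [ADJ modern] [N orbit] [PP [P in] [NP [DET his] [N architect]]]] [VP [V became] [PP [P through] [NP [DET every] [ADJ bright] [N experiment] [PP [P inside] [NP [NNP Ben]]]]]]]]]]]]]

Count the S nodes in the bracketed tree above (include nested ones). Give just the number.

3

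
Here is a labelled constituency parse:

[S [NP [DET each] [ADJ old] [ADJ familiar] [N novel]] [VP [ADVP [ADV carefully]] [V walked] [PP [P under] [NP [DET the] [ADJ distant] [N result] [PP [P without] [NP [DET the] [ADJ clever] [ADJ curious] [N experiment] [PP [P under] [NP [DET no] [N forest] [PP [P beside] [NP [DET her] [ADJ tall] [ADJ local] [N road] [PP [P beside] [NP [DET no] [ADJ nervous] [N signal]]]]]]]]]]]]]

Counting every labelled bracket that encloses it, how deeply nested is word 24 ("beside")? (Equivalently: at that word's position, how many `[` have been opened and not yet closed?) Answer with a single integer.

Path from the root down to the word: S → VP → PP → NP → PP → NP → PP → NP → PP → NP → PP → P. That is 12 enclosing brackets.

12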